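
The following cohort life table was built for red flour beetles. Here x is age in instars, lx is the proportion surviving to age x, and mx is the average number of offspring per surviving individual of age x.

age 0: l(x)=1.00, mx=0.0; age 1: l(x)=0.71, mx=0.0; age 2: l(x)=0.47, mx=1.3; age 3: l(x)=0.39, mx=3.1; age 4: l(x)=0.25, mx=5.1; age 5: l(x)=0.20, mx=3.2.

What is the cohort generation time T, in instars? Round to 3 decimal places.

3.520

lx·mx: 0, 0, 0.611, 1.209, 1.275, 0.64 → R0 = 3.735
x·lx·mx: 0, 0, 1.222, 3.627, 5.1, 3.2 → Σ = 13.149
T = 13.149 / 3.735 = 3.520482… → 3.520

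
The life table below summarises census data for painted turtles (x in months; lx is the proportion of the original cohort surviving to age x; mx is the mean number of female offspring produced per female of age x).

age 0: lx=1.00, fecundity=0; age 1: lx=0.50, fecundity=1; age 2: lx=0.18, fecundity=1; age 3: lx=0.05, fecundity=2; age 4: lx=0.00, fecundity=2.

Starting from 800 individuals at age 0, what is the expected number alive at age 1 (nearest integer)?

400

Expected survivors = N0 · l_1 = 800 × 0.50 = 400 → 400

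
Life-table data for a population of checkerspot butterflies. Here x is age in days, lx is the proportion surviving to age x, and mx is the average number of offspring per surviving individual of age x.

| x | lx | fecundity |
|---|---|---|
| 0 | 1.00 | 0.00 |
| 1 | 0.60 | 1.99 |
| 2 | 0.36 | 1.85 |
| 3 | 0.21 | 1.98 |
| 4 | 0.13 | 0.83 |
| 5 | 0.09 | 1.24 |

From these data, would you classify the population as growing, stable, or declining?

growing

R0 = Σ lx·mx = 0 + 1.194 + 0.666 + 0.4158 + 0.1079 + 0.1116 = 2.4953
R0 > 1, so the population is growing.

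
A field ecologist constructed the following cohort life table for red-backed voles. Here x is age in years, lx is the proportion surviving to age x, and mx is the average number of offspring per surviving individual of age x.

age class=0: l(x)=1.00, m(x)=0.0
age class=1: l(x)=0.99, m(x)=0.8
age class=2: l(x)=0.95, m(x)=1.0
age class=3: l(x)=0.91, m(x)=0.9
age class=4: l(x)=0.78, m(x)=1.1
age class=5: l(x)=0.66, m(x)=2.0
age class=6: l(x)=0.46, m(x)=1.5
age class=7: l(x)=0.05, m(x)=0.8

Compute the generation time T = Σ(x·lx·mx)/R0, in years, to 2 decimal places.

lx·mx: 0, 0.792, 0.95, 0.819, 0.858, 1.32, 0.69, 0.04 → R0 = 5.469
x·lx·mx: 0, 0.792, 1.9, 2.457, 3.432, 6.6, 4.14, 0.28 → Σ = 19.601
T = 19.601 / 5.469 = 3.584019… → 3.58

3.58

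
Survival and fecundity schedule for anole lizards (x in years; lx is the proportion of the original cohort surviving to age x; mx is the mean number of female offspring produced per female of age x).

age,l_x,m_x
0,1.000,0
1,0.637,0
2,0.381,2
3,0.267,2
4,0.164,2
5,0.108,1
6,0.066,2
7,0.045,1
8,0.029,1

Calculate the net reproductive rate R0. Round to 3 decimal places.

1.938

lx·mx by age: 0, 0, 0.762, 0.534, 0.328, 0.108, 0.132, 0.045, 0.029
R0 = Σ lx·mx = 1.938 → 1.938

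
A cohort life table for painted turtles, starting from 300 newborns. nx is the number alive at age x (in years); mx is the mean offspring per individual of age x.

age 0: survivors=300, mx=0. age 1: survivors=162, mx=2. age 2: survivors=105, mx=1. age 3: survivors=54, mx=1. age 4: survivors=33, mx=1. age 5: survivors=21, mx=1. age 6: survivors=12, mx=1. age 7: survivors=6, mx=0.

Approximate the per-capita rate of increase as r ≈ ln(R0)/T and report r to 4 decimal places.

lx = nx/n0 = nx/300: 1, 0.54, 0.35, 0.18, 0.11, 0.07, 0.04, 0.02
R0 = Σ lx·mx = 0 + 1.08 + 0.35 + 0.18 + 0.11 + 0.07 + 0.04 + 0 = 1.83
Σ x·lx·mx = 3.35; T = 3.35/1.83 = 1.8306…
r ≈ ln(R0)/T = ln(1.83)/1.8306… = 0.330119… → 0.3301

0.3301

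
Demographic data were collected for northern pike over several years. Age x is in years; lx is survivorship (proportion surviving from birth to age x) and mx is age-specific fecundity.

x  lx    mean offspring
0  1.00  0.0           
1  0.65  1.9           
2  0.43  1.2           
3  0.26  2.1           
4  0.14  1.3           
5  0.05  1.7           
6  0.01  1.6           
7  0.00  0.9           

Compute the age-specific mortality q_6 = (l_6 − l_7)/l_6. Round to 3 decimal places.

1.000

q_6 = (l_6 − l_7) / l_6 = (0.01 − 0) / 0.01
     = 0.01 / 0.01 = 1 → 1.000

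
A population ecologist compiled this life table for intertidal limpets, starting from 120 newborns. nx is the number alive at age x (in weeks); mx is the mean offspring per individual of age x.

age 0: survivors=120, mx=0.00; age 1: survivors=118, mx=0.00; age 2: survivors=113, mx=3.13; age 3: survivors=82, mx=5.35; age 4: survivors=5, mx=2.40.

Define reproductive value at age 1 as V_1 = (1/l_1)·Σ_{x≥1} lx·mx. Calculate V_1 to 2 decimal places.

6.82

lx = nx/n0 = nx/120: 1, 0.98333…, 0.94167…, 0.68333…, 0.04167…
lx·mx for x ≥ 1: 0, 2.947417…, 3.655833…, 0.1… → sum = 6.70325…
V_1 = 6.70325… / l_1 = 6.70325… / 0.983333… = 6.816864… → 6.82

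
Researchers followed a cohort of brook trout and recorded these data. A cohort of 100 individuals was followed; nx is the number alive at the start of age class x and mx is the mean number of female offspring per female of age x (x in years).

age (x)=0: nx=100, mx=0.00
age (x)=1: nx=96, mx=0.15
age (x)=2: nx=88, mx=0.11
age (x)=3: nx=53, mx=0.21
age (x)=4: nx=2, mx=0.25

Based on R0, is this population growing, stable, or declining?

declining

lx = nx/n0 = nx/100: 1, 0.96, 0.88, 0.53, 0.02
R0 = Σ lx·mx = 0 + 0.144 + 0.0968 + 0.1113 + 0.005 = 0.3571
R0 < 1, so the population is declining.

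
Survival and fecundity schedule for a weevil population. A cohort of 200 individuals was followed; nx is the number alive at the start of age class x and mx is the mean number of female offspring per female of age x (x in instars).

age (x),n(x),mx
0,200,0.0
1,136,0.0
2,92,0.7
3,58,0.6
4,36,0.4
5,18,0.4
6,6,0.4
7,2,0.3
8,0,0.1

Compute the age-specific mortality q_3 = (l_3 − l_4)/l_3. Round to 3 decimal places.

lx = nx/n0 = nx/200: 1, 0.68, 0.46, 0.29, 0.18, 0.09, 0.03, 0.01, 0
q_3 = (l_3 − l_4) / l_3 = (0.29 − 0.18) / 0.29
     = 0.11 / 0.29 = 0.37931… → 0.379

0.379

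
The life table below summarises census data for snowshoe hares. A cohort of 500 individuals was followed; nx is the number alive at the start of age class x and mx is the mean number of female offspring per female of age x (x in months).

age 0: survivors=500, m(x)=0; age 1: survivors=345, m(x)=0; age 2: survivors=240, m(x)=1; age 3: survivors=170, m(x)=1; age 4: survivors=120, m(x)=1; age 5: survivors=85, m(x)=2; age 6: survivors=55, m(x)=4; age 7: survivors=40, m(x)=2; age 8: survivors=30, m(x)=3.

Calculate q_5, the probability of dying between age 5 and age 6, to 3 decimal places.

0.353

lx = nx/n0 = nx/500: 1, 0.69, 0.48, 0.34, 0.24, 0.17, 0.11, 0.08, 0.06
q_5 = (l_5 − l_6) / l_5 = (0.17 − 0.11) / 0.17
     = 0.06 / 0.17 = 0.352941… → 0.353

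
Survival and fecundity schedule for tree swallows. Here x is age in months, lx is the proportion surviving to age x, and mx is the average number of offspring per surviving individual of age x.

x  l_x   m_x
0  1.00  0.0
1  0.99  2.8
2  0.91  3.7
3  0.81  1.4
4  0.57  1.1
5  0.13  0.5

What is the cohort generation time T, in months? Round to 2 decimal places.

1.98

lx·mx: 0, 2.772, 3.367, 1.134, 0.627, 0.065 → R0 = 7.965
x·lx·mx: 0, 2.772, 6.734, 3.402, 2.508, 0.325 → Σ = 15.741
T = 15.741 / 7.965 = 1.976271… → 1.98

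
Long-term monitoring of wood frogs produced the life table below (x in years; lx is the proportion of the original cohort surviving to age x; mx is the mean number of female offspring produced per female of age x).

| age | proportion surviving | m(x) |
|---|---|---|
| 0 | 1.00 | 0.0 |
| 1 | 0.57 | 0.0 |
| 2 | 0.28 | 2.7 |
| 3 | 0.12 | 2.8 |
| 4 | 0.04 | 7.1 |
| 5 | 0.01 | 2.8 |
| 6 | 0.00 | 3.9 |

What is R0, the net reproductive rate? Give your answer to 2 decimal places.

lx·mx by age: 0, 0, 0.756, 0.336, 0.284, 0.028, 0
R0 = Σ lx·mx = 1.404 → 1.40

1.40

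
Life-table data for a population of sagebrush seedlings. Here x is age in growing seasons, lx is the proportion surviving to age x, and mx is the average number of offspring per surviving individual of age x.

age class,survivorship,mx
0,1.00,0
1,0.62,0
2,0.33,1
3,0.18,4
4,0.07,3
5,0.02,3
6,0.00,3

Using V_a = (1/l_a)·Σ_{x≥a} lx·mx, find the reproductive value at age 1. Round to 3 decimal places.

2.129

lx·mx for x ≥ 1: 0, 0.33, 0.72, 0.21, 0.06, 0 → sum = 1.32
V_1 = 1.32 / l_1 = 1.32 / 0.62 = 2.129032… → 2.129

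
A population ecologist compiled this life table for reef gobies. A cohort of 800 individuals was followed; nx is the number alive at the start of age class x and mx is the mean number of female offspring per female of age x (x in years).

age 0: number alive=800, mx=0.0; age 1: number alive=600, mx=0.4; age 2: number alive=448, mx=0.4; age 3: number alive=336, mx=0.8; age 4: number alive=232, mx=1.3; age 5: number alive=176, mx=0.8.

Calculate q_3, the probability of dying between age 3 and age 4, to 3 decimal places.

lx = nx/n0 = nx/800: 1, 0.75, 0.56, 0.42, 0.29, 0.22
q_3 = (l_3 − l_4) / l_3 = (0.42 − 0.29) / 0.42
     = 0.13 / 0.42 = 0.309524… → 0.310

0.310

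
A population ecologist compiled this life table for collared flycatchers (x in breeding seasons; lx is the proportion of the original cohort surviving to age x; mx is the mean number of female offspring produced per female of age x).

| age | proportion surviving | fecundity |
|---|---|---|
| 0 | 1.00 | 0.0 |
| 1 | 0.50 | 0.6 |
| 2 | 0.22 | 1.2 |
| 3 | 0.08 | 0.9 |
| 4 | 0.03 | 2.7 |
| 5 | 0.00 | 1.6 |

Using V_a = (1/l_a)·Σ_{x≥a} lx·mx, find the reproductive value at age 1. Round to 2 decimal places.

lx·mx for x ≥ 1: 0.3, 0.264, 0.072, 0.081, 0 → sum = 0.717
V_1 = 0.717 / l_1 = 0.717 / 0.5 = 1.434 → 1.43

1.43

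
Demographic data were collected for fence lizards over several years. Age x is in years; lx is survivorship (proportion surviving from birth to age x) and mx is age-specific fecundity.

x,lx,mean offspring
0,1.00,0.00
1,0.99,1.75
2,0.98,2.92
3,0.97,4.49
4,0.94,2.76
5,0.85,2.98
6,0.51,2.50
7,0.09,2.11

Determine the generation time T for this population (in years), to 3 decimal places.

lx·mx: 0, 1.7325, 2.8616, 4.3553, 2.5944, 2.533, 1.275, 0.1899 → R0 = 15.5417
x·lx·mx: 0, 1.7325, 5.7232, 13.0659, 10.3776, 12.665, 7.65, 1.3293 → Σ = 52.5435
T = 52.5435 / 15.5417 = 3.380808… → 3.381

3.381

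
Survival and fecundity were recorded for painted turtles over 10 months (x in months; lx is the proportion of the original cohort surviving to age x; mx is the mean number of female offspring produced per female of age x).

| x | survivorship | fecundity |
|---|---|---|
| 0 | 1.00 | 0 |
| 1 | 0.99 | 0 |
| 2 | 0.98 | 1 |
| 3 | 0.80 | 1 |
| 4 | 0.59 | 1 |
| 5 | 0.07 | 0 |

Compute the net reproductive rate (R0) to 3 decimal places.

lx·mx by age: 0, 0, 0.98, 0.8, 0.59, 0
R0 = Σ lx·mx = 2.37 → 2.370

2.370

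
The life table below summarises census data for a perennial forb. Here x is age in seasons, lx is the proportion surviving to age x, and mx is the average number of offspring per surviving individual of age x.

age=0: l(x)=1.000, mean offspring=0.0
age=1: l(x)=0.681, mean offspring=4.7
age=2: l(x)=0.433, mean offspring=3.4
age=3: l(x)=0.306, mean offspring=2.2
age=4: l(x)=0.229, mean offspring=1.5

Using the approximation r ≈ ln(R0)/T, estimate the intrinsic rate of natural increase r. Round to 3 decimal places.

1.037

R0 = Σ lx·mx = 0 + 3.2007 + 1.4722 + 0.6732 + 0.3435 = 5.6896
Σ x·lx·mx = 9.5387; T = 9.5387/5.6896 = 1.67652…
r ≈ ln(R0)/T = ln(5.6896)/1.67652… = 1.03706… → 1.037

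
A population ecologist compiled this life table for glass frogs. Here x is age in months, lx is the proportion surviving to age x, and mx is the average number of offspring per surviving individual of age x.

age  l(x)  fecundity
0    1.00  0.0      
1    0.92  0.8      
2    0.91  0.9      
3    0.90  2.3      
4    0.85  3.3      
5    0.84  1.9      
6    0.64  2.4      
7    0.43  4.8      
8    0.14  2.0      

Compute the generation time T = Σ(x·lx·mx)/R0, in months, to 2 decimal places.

lx·mx: 0, 0.736, 0.819, 2.07, 2.805, 1.596, 1.536, 2.064, 0.28 → R0 = 11.906
x·lx·mx: 0, 0.736, 1.638, 6.21, 11.22, 7.98, 9.216, 14.448, 2.24 → Σ = 53.688
T = 53.688 / 11.906 = 4.509323… → 4.51

4.51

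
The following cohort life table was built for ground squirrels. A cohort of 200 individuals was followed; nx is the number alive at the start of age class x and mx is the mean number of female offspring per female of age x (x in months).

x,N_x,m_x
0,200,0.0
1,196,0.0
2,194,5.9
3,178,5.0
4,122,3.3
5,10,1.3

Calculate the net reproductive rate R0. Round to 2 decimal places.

lx = nx/n0 = nx/200: 1, 0.98, 0.97, 0.89, 0.61, 0.05
lx·mx by age: 0, 0, 5.723, 4.45, 2.013, 0.065
R0 = Σ lx·mx = 12.251 → 12.25

12.25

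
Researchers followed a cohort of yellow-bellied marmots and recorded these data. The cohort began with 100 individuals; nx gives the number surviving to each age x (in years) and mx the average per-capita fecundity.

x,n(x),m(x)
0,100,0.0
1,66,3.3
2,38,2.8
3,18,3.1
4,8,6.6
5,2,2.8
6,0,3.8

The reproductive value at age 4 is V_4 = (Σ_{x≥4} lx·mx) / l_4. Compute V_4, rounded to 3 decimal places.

lx = nx/n0 = nx/100: 1, 0.66, 0.38, 0.18, 0.08, 0.02, 0
lx·mx for x ≥ 4: 0.528, 0.056, 0 → sum = 0.584
V_4 = 0.584 / l_4 = 0.584 / 0.08 = 7.3 → 7.300

7.300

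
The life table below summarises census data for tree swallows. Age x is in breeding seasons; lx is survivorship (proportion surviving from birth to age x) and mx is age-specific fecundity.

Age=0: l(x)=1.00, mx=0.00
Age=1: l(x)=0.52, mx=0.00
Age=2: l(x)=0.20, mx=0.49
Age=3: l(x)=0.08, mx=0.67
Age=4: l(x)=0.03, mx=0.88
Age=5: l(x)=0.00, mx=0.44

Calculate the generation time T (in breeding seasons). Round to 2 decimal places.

lx·mx: 0, 0, 0.098, 0.0536, 0.0264, 0 → R0 = 0.178
x·lx·mx: 0, 0, 0.196, 0.1608, 0.1056, 0 → Σ = 0.4624
T = 0.4624 / 0.178 = 2.597753… → 2.60

2.60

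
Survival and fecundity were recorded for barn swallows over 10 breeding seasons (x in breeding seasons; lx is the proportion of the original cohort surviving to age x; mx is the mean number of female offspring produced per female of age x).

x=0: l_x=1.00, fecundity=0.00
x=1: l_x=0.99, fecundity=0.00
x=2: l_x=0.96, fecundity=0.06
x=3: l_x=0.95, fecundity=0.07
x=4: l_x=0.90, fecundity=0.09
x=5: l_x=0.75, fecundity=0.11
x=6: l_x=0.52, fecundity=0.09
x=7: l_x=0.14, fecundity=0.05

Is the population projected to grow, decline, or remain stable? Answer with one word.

R0 = Σ lx·mx = 0 + 0 + 0.0576 + 0.0665 + 0.081 + 0.0825 + 0.0468 + 0.007 = 0.3414
R0 < 1, so the population is declining.

declining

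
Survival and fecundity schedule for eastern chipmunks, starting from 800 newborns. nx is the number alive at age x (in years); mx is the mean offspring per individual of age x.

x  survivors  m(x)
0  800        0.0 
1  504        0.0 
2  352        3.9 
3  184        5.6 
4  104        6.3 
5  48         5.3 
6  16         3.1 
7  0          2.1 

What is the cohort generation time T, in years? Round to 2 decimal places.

2.98

lx = nx/n0 = nx/800: 1, 0.63, 0.44, 0.23, 0.13, 0.06, 0.02, 0
lx·mx: 0, 0, 1.716, 1.288, 0.819, 0.318, 0.062, 0 → R0 = 4.203
x·lx·mx: 0, 0, 3.432, 3.864, 3.276, 1.59, 0.372, 0 → Σ = 12.534
T = 12.534 / 4.203 = 2.982156… → 2.98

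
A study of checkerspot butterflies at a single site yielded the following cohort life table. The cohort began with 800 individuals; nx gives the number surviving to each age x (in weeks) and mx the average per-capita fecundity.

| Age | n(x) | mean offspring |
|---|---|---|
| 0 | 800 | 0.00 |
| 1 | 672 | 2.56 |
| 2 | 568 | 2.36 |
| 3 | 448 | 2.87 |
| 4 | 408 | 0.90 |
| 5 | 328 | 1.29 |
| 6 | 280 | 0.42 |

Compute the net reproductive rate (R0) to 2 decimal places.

6.57

lx = nx/n0 = nx/800: 1, 0.84, 0.71, 0.56, 0.51, 0.41, 0.35
lx·mx by age: 0, 2.1504, 1.6756, 1.6072, 0.459, 0.5289, 0.147
R0 = Σ lx·mx = 6.5681 → 6.57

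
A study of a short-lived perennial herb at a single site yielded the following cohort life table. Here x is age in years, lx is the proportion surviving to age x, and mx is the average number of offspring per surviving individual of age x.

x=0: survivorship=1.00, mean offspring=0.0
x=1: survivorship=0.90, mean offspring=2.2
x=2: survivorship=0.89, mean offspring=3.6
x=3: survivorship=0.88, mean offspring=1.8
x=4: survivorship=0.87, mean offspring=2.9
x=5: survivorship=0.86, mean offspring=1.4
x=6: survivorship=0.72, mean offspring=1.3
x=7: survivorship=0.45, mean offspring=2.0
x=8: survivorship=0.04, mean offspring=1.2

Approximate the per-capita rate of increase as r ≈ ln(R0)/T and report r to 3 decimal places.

0.750

R0 = Σ lx·mx = 0 + 1.98 + 3.204 + 1.584 + 2.523 + 1.204 + 0.936 + 0.9 + 0.048 = 12.379
Σ x·lx·mx = 41.552; T = 41.552/12.379 = 3.35665…
r ≈ ln(R0)/T = ln(12.379)/3.35665… = 0.74956… → 0.750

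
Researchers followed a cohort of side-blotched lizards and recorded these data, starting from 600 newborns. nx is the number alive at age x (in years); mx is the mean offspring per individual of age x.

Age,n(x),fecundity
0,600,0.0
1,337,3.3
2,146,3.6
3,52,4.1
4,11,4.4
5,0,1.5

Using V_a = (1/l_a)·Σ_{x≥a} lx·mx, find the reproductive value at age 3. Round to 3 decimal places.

lx = nx/n0 = nx/600: 1, 0.56167…, 0.24333…, 0.08667…, 0.01833…, 0
lx·mx for x ≥ 3: 0.355333…, 0.080667…, 0 → sum = 0.436…
V_3 = 0.436… / l_3 = 0.436… / 0.086667… = 5.030769… → 5.031

5.031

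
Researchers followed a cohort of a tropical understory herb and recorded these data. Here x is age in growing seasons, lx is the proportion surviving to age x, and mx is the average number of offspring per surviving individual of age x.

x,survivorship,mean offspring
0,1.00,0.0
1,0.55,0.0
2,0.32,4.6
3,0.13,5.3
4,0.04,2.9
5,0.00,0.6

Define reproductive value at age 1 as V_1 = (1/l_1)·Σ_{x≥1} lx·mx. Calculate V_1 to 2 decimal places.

lx·mx for x ≥ 1: 0, 1.472, 0.689, 0.116, 0 → sum = 2.277
V_1 = 2.277 / l_1 = 2.277 / 0.55 = 4.14 → 4.14

4.14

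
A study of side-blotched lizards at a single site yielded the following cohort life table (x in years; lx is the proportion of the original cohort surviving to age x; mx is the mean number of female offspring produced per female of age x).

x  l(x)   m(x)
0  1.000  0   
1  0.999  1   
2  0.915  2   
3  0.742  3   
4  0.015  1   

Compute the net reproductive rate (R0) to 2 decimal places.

5.07

lx·mx by age: 0, 0.999, 1.83, 2.226, 0.015
R0 = Σ lx·mx = 5.07 → 5.07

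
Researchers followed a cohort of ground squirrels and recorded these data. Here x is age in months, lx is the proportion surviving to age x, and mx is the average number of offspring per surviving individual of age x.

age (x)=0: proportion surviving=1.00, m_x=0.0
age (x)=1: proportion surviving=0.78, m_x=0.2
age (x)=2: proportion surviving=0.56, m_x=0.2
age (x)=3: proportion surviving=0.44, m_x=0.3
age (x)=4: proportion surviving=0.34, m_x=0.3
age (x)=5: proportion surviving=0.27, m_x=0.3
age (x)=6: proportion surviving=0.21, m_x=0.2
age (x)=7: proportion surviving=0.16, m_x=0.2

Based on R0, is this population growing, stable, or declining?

declining

R0 = Σ lx·mx = 0 + 0.156 + 0.112 + 0.132 + 0.102 + 0.081 + 0.042 + 0.032 = 0.657
R0 < 1, so the population is declining.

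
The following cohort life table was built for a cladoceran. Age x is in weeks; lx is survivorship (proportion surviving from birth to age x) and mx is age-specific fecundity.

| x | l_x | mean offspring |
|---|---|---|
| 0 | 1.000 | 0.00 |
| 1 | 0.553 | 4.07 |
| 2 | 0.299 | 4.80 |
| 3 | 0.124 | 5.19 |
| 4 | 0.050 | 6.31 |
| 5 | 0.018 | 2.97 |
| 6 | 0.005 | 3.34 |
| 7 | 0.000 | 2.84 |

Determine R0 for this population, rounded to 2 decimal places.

4.72

lx·mx by age: 0, 2.25071, 1.4352, 0.64356, 0.3155, 0.05346, 0.0167, 0
R0 = Σ lx·mx = 4.71513 → 4.72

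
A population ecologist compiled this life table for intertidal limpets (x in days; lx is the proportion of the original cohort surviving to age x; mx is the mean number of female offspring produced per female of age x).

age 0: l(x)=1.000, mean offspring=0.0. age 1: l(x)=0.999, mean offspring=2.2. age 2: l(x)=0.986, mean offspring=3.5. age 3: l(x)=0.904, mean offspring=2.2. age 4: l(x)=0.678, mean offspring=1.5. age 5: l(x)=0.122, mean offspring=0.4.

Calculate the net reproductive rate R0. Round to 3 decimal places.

lx·mx by age: 0, 2.1978, 3.451, 1.9888, 1.017, 0.0488
R0 = Σ lx·mx = 8.7034 → 8.703

8.703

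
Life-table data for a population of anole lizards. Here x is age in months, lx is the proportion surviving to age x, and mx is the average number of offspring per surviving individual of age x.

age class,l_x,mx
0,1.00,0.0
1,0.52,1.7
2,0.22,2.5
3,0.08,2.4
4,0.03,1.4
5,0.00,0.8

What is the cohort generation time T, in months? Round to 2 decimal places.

1.64

lx·mx: 0, 0.884, 0.55, 0.192, 0.042, 0 → R0 = 1.668
x·lx·mx: 0, 0.884, 1.1, 0.576, 0.168, 0 → Σ = 2.728
T = 2.728 / 1.668 = 1.635492… → 1.64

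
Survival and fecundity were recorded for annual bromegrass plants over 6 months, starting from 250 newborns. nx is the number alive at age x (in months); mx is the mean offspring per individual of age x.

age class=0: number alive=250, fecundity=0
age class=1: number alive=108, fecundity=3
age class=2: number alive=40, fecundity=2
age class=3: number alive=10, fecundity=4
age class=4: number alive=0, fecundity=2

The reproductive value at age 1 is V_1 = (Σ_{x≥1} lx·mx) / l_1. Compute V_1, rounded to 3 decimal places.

4.111

lx = nx/n0 = nx/250: 1, 0.432, 0.16, 0.04, 0
lx·mx for x ≥ 1: 1.296, 0.32, 0.16, 0 → sum = 1.776
V_1 = 1.776 / l_1 = 1.776 / 0.432 = 4.111111… → 4.111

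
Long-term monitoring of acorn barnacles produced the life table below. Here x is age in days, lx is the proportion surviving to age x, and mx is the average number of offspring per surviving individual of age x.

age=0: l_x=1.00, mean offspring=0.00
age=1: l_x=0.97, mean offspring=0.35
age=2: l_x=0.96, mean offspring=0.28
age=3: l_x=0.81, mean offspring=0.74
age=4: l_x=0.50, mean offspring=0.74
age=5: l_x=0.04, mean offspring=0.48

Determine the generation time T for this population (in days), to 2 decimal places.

2.66

lx·mx: 0, 0.3395, 0.2688, 0.5994, 0.37, 0.0192 → R0 = 1.5969
x·lx·mx: 0, 0.3395, 0.5376, 1.7982, 1.48, 0.096 → Σ = 4.2513
T = 4.2513 / 1.5969 = 2.662221… → 2.66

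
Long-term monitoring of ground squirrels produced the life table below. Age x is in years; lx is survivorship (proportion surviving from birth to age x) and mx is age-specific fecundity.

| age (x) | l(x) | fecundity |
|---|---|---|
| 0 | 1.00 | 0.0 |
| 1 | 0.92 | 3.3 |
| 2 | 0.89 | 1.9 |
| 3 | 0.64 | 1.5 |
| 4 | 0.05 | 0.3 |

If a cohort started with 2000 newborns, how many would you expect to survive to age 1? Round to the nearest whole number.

Expected survivors = N0 · l_1 = 2000 × 0.92 = 1840 → 1840

1840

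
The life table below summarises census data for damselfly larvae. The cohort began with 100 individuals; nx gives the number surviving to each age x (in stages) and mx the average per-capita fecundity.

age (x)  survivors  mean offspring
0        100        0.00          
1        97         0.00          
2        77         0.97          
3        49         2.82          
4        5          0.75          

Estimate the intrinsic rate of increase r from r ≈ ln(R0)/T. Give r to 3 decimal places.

0.289

lx = nx/n0 = nx/100: 1, 0.97, 0.77, 0.49, 0.05
R0 = Σ lx·mx = 0 + 0 + 0.7469 + 1.3818 + 0.0375 = 2.1662
Σ x·lx·mx = 5.7892; T = 5.7892/2.1662 = 2.67251…
r ≈ ln(R0)/T = ln(2.1662)/2.67251… = 0.28923… → 0.289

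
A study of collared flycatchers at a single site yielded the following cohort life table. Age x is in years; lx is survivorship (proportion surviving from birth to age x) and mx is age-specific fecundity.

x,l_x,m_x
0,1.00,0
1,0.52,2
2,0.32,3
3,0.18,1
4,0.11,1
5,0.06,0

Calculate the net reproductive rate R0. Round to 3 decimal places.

2.290

lx·mx by age: 0, 1.04, 0.96, 0.18, 0.11, 0
R0 = Σ lx·mx = 2.29 → 2.290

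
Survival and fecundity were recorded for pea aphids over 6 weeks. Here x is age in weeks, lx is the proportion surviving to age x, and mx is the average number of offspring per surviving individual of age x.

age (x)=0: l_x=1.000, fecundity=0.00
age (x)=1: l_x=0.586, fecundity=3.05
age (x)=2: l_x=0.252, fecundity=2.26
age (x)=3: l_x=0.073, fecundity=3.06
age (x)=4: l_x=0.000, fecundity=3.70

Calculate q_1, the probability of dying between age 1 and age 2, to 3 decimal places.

q_1 = (l_1 − l_2) / l_1 = (0.586 − 0.252) / 0.586
     = 0.334 / 0.586 = 0.569966… → 0.570

0.570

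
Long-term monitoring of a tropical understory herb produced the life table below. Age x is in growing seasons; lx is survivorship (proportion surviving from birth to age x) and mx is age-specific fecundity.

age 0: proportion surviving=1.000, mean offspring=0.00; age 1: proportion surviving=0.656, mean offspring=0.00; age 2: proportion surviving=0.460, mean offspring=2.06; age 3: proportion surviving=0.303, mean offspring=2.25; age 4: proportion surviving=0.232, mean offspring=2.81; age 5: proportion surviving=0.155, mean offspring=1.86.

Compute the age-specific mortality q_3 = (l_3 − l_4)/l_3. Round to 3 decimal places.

0.234

q_3 = (l_3 − l_4) / l_3 = (0.303 − 0.232) / 0.303
     = 0.071 / 0.303 = 0.234323… → 0.234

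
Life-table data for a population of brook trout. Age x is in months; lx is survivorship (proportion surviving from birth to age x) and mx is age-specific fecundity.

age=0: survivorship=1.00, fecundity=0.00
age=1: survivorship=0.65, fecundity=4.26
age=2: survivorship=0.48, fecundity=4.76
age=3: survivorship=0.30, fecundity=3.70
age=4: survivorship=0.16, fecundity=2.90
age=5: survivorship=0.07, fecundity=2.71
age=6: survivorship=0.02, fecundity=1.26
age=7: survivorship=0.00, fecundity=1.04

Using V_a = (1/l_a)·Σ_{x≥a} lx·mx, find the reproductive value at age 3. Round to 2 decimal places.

5.96

lx·mx for x ≥ 3: 1.11, 0.464, 0.1897, 0.0252, 0 → sum = 1.7889
V_3 = 1.7889 / l_3 = 1.7889 / 0.3 = 5.963 → 5.96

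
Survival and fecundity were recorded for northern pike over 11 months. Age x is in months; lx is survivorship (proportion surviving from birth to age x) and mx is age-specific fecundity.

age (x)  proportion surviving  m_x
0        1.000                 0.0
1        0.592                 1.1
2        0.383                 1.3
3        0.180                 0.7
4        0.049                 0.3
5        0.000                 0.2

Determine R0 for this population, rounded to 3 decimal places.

lx·mx by age: 0, 0.6512, 0.4979, 0.126, 0.0147, 0
R0 = Σ lx·mx = 1.2898 → 1.290

1.290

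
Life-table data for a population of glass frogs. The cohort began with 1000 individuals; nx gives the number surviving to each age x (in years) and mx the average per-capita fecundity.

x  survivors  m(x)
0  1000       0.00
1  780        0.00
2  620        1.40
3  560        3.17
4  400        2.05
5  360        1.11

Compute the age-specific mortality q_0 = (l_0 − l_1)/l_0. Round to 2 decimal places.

0.22

lx = nx/n0 = nx/1000: 1, 0.78, 0.62, 0.56, 0.4, 0.36
q_0 = (l_0 − l_1) / l_0 = (1 − 0.78) / 1
     = 0.22 / 1 = 0.22 → 0.22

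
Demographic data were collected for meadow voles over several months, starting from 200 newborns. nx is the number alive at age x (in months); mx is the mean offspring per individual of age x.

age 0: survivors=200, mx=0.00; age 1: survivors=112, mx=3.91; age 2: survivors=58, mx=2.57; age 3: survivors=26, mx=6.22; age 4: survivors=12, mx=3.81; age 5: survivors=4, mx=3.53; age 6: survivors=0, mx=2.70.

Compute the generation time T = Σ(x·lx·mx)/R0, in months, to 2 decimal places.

lx = nx/n0 = nx/200: 1, 0.56, 0.29, 0.13, 0.06, 0.02, 0
lx·mx: 0, 2.1896, 0.7453, 0.8086, 0.2286, 0.0706, 0 → R0 = 4.0427
x·lx·mx: 0, 2.1896, 1.4906, 2.4258, 0.9144, 0.353, 0 → Σ = 7.3734
T = 7.3734 / 4.0427 = 1.82388… → 1.82

1.82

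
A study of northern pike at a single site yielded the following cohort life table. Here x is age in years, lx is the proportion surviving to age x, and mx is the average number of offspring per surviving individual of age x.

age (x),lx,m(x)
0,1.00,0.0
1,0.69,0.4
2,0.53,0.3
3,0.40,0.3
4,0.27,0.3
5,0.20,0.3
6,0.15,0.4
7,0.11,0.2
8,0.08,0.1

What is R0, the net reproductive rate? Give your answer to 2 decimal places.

0.79

lx·mx by age: 0, 0.276, 0.159, 0.12, 0.081, 0.06, 0.06, 0.022, 0.008
R0 = Σ lx·mx = 0.786 → 0.79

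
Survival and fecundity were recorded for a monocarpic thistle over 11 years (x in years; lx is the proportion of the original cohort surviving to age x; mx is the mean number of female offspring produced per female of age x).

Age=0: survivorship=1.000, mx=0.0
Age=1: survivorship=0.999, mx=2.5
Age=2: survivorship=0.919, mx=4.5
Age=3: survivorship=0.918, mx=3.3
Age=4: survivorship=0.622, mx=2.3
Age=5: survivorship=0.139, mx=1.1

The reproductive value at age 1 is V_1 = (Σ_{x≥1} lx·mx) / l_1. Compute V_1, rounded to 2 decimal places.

11.26

lx·mx for x ≥ 1: 2.4975, 4.1355, 3.0294, 1.4306, 0.1529 → sum = 11.2459
V_1 = 11.2459 / l_1 = 11.2459 / 0.999 = 11.257157… → 11.26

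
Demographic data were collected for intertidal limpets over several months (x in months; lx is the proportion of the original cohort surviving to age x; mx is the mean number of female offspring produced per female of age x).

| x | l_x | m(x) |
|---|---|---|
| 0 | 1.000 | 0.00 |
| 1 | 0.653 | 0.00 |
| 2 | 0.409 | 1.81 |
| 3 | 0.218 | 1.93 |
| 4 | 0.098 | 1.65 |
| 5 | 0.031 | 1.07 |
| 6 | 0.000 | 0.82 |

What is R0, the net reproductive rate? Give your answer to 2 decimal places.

1.36

lx·mx by age: 0, 0, 0.74029, 0.42074, 0.1617, 0.03317, 0
R0 = Σ lx·mx = 1.3559 → 1.36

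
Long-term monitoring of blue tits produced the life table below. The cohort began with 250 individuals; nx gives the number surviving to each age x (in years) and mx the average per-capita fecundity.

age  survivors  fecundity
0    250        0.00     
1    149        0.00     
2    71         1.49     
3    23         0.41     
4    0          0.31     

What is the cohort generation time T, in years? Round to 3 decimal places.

lx = nx/n0 = nx/250: 1, 0.596, 0.284, 0.092, 0
lx·mx: 0, 0, 0.42316, 0.03772, 0 → R0 = 0.46088
x·lx·mx: 0, 0, 0.84632, 0.11316, 0 → Σ = 0.95948
T = 0.95948 / 0.46088 = 2.081843… → 2.082

2.082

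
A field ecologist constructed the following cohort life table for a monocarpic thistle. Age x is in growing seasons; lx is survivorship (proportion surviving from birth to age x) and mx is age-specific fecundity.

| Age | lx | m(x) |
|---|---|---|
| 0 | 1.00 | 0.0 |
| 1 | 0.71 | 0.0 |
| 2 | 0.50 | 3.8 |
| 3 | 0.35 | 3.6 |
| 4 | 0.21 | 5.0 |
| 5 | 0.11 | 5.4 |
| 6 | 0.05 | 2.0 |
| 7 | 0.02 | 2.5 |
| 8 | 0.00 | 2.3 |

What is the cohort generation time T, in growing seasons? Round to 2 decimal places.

3.17

lx·mx: 0, 0, 1.9, 1.26, 1.05, 0.594, 0.1, 0.05, 0 → R0 = 4.954
x·lx·mx: 0, 0, 3.8, 3.78, 4.2, 2.97, 0.6, 0.35, 0 → Σ = 15.7
T = 15.7 / 4.954 = 3.169156… → 3.17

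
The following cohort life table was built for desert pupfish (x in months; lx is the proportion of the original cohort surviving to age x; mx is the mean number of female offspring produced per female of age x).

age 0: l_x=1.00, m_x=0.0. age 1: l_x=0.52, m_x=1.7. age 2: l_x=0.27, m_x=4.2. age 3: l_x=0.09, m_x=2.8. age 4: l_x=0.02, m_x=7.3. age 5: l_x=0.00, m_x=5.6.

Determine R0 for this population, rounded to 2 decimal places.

2.42

lx·mx by age: 0, 0.884, 1.134, 0.252, 0.146, 0
R0 = Σ lx·mx = 2.416 → 2.42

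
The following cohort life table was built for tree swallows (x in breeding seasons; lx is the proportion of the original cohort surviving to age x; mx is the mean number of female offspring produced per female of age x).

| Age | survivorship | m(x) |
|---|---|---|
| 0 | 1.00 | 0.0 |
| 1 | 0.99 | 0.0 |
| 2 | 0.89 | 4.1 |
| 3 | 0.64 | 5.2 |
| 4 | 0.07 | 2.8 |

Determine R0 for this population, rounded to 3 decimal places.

7.173

lx·mx by age: 0, 0, 3.649, 3.328, 0.196
R0 = Σ lx·mx = 7.173 → 7.173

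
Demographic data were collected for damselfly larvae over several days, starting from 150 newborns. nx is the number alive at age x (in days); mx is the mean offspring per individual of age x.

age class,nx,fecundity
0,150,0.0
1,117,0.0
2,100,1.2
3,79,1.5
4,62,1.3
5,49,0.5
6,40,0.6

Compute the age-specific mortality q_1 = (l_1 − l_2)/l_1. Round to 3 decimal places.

lx = nx/n0 = nx/150: 1, 0.78, 0.66667…, 0.52667…, 0.41333…, 0.32667…, 0.26667…
q_1 = (l_1 − l_2) / l_1 = (0.78 − 0.666667…) / 0.78
     = 0.113333… / 0.78 = 0.145299… → 0.145

0.145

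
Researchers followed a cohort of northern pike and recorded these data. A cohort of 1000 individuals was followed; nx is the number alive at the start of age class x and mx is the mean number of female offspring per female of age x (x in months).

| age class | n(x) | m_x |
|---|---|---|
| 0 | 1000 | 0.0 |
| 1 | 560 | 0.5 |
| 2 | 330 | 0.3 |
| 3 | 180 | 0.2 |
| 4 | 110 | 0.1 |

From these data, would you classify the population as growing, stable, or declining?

declining

lx = nx/n0 = nx/1000: 1, 0.56, 0.33, 0.18, 0.11
R0 = Σ lx·mx = 0 + 0.28 + 0.099 + 0.036 + 0.011 = 0.426
R0 < 1, so the population is declining.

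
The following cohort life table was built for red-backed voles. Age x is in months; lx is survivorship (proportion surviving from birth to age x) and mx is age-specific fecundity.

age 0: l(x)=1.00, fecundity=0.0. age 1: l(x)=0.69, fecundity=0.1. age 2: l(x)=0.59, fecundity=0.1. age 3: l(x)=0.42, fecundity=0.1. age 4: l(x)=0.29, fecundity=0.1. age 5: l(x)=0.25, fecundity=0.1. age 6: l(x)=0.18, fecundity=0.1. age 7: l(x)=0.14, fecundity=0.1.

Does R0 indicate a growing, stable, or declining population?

R0 = Σ lx·mx = 0 + 0.069 + 0.059 + 0.042 + 0.029 + 0.025 + 0.018 + 0.014 = 0.256
R0 < 1, so the population is declining.

declining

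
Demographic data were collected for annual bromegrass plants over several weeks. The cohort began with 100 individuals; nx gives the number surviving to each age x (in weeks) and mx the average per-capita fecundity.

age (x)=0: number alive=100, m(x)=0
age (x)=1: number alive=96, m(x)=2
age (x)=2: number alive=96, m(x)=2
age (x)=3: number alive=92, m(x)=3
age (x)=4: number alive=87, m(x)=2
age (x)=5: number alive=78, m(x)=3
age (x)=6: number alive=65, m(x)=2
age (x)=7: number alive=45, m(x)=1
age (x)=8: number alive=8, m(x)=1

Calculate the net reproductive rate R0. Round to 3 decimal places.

12.510

lx = nx/n0 = nx/100: 1, 0.96, 0.96, 0.92, 0.87, 0.78, 0.65, 0.45, 0.08
lx·mx by age: 0, 1.92, 1.92, 2.76, 1.74, 2.34, 1.3, 0.45, 0.08
R0 = Σ lx·mx = 12.51 → 12.510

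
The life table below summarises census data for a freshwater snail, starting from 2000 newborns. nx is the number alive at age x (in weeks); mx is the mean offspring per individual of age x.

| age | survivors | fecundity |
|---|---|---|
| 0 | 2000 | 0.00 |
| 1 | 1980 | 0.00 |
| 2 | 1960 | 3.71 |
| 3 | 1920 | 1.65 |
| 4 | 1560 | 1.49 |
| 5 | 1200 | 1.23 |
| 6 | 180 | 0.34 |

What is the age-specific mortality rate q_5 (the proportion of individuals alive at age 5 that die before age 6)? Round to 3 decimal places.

lx = nx/n0 = nx/2000: 1, 0.99, 0.98, 0.96, 0.78, 0.6, 0.09
q_5 = (l_5 − l_6) / l_5 = (0.6 − 0.09) / 0.6
     = 0.51 / 0.6 = 0.85 → 0.850

0.850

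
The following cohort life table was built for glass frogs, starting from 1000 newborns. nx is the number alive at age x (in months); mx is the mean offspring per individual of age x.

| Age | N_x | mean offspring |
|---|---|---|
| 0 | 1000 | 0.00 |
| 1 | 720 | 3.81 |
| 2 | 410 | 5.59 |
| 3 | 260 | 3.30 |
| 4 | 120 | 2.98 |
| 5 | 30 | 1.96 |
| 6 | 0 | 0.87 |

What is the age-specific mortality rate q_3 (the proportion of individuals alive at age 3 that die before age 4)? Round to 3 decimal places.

0.538

lx = nx/n0 = nx/1000: 1, 0.72, 0.41, 0.26, 0.12, 0.03, 0
q_3 = (l_3 − l_4) / l_3 = (0.26 − 0.12) / 0.26
     = 0.14 / 0.26 = 0.538462… → 0.538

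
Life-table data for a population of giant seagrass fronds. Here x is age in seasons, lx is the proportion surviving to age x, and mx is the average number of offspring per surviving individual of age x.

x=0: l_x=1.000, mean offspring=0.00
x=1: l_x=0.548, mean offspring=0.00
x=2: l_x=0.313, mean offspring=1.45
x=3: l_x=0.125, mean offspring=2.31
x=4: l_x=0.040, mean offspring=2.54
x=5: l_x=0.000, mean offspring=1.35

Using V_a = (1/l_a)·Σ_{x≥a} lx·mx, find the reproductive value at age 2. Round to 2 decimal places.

2.70

lx·mx for x ≥ 2: 0.45385, 0.28875, 0.1016, 0 → sum = 0.8442
V_2 = 0.8442 / l_2 = 0.8442 / 0.313 = 2.697125… → 2.70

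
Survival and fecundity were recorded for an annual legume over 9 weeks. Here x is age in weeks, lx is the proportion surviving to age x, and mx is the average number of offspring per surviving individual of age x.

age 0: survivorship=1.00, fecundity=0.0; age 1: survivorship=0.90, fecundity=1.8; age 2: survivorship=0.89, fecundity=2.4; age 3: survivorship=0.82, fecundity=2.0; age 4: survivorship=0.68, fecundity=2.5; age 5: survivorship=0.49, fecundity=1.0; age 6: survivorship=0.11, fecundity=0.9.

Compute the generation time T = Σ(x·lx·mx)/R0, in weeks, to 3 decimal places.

2.688

lx·mx: 0, 1.62, 2.136, 1.64, 1.7, 0.49, 0.099 → R0 = 7.685
x·lx·mx: 0, 1.62, 4.272, 4.92, 6.8, 2.45, 0.594 → Σ = 20.656
T = 20.656 / 7.685 = 2.687833… → 2.688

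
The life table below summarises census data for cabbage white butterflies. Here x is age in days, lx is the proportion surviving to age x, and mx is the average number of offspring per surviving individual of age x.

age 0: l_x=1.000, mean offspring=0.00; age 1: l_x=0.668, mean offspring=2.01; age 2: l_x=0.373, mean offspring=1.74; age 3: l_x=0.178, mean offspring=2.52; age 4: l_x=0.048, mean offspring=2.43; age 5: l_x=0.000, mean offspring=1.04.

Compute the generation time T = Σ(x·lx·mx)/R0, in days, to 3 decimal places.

1.742

lx·mx: 0, 1.34268, 0.64902, 0.44856, 0.11664, 0 → R0 = 2.5569
x·lx·mx: 0, 1.34268, 1.29804, 1.34568, 0.46656, 0 → Σ = 4.45296
T = 4.45296 / 2.5569 = 1.741546… → 1.742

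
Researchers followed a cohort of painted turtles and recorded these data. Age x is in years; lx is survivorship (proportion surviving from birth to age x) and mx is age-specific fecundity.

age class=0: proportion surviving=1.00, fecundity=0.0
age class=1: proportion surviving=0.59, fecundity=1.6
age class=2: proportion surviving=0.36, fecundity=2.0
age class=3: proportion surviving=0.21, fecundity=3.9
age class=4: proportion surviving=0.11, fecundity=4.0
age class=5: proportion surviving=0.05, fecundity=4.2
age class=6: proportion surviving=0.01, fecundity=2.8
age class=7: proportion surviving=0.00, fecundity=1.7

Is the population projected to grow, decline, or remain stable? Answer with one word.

growing

R0 = Σ lx·mx = 0 + 0.944 + 0.72 + 0.819 + 0.44 + 0.21 + 0.028 + 0 = 3.161
R0 > 1, so the population is growing.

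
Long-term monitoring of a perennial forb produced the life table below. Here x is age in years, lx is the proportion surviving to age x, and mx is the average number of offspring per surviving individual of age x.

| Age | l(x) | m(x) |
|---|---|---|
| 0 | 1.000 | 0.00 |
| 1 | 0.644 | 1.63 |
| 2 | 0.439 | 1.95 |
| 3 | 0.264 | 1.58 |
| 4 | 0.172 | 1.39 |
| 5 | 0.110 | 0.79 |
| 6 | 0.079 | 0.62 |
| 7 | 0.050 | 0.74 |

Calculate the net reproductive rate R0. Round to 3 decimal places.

2.735

lx·mx by age: 0, 1.04972, 0.85605, 0.41712, 0.23908, 0.0869, 0.04898, 0.037
R0 = Σ lx·mx = 2.73485 → 2.735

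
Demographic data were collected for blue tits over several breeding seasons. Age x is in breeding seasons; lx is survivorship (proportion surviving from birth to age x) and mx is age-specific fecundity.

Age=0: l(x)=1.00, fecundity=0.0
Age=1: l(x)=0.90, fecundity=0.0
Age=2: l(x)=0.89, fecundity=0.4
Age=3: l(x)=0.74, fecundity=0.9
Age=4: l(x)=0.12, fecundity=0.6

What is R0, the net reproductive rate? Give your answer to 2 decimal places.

lx·mx by age: 0, 0, 0.356, 0.666, 0.072
R0 = Σ lx·mx = 1.094 → 1.09

1.09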